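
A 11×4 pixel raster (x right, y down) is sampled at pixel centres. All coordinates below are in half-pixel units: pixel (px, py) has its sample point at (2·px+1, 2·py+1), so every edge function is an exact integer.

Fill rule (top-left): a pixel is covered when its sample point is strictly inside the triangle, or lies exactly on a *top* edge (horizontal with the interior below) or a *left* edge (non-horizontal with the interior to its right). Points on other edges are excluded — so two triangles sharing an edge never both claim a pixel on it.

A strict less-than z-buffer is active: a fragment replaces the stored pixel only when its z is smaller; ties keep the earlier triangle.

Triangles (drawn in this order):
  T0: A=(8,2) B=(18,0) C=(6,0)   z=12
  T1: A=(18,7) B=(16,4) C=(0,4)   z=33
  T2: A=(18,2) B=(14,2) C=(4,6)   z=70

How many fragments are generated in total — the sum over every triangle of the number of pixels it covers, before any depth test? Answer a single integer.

T0:
  2·area = 24  (B↔C swapped to make it positive)
  edge (8, 2)→(6, 0): d=(-2,-2) top-left  bias=+0
  edge (6, 0)→(18, 0): d=(12,0) top-left  bias=+0
  edge (18, 0)→(8, 2): d=(-10,2) right/bottom  bias=-1
    (3,0)@(7, 1): e=[0,12,12] → #  [on edge]
    (4,0)@(9, 1): e=[4,12,8] → #
    (5,0)@(11, 1): e=[8,12,4] → #
    (6,0)@(13, 1): e=[12,12,0] → ·  [on edge]
    (1,1)@(3, 3): e=[-12,36,0] → ·  [on edge]
    (3,1)@(7, 3): e=[-4,36,-8] → ·
    (4,1)@(9, 3): e=[0,36,-12] → ·  [on edge]
    (5,1)@(11, 3): e=[4,36,-16] → ·
    (5,2)@(11, 5): e=[0,60,-36] → ·  [on edge]
    (6,3)@(13, 7): e=[0,84,-60] → ·  [on edge]
  covered (3 px):
    · · · # # # · · · · ·
    · · · · · · · · · · ·
    · · · · · · · · · · ·
    · · · · · · · · · · ·
T1:
  2·area = 48  (B↔C swapped to make it positive)
  edge (18, 7)→(0, 4): d=(-18,-3) top-left  bias=+0
  edge (0, 4)→(16, 4): d=(16,0) top-left  bias=+0
  edge (16, 4)→(18, 7): d=(2,3) right/bottom  bias=-1
    (3,2)@(7, 5): e=[3,16,29] → #
    (4,2)@(9, 5): e=[9,16,23] → #
    (5,2)@(11, 5): e=[15,16,17] → #
    (6,2)@(13, 5): e=[21,16,11] → #
    (7,2)@(15, 5): e=[27,16,5] → #
    (8,2)@(17, 5): e=[33,16,-1] → ·
    (3,3)@(7, 7): e=[-33,48,33] → ·
    (4,3)@(9, 7): e=[-27,48,27] → ·
    (5,3)@(11, 7): e=[-21,48,21] → ·
    (6,3)@(13, 7): e=[-15,48,15] → ·
    (7,3)@(15, 7): e=[-9,48,9] → ·
  covered (5 px):
    · · · · · · · · · · ·
    · · · · · · · · · · ·
    · · · # # # # # · · ·
    · · · · · · · · · · ·
T2:
  2·area = 16  (B↔C swapped to make it positive)
  edge (18, 2)→(4, 6): d=(-14,4) right/bottom  bias=-1
  edge (4, 6)→(14, 2): d=(10,-4) top-left  bias=+0
  edge (14, 2)→(18, 2): d=(4,0) top-left  bias=+0
    (6,1)@(13, 3): e=[6,6,4] → #
    (7,1)@(15, 3): e=[-2,14,4] → ·
    (3,2)@(7, 5): e=[2,2,12] → #
    (4,2)@(9, 5): e=[-6,10,12] → ·
    (6,2)@(13, 5): e=[-22,26,12] → ·
    (3,3)@(7, 7): e=[-26,22,20] → ·
  covered (2 px):
    · · · · · · · · · · ·
    · · · · · · # · · · ·
    · · · # · · · · · · ·
    · · · · · · · · · · ·

Final: 10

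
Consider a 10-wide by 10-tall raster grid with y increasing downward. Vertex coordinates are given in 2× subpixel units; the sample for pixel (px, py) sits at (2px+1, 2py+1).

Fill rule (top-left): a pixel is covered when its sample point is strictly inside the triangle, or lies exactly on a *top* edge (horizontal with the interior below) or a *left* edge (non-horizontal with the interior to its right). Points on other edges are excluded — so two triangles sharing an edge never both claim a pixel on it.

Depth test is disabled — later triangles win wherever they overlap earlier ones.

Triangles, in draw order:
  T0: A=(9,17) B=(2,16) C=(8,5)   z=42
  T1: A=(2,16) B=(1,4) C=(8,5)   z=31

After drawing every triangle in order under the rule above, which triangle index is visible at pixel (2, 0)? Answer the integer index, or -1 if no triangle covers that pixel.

T0:
  2·area = 83
  edge (9, 17)→(2, 16): d=(-7,-1) top-left  bias=+0
  edge (2, 16)→(8, 5): d=(6,-11) top-left  bias=+0
  edge (8, 5)→(9, 17): d=(1,12) right/bottom  bias=-1
    (3,3)@(7, 7): e=[68,1,14] → █
    (4,3)@(9, 7): e=[70,23,-10] → ·
    (3,4)@(7, 9): e=[54,13,16] → █
    (4,4)@(9, 9): e=[56,35,-8] → ·
    (2,5)@(5, 11): e=[38,3,42] → █
    (4,5)@(9, 11): e=[42,47,-6] → ·
    (2,6)@(5, 13): e=[24,15,44] → █
    (4,6)@(9, 13): e=[28,59,-4] → ·
    (1,7)@(3, 15): e=[8,5,70] → █
    (4,7)@(9, 15): e=[14,71,-2] → ·
    (1,8)@(3, 17): e=[-6,17,72] → ·
    (2,8)@(5, 17): e=[-4,39,48] → ·
    (4,8)@(9, 17): e=[0,83,0] → ·  [on edge]
  covered (9 px):
    · · · · · · · · · ·
    · · · · · · · · · ·
    · · · · · · · · · ·
    · · · █ · · · · · ·
    · · · █ · · · · · ·
    · · █ █ · · · · · ·
    · · █ █ · · · · · ·
    · █ █ █ · · · · · ·
    · · · · · · · · · ·
    · · · · · · · · · ·
T1:
  2·area = 83
  edge (2, 16)→(1, 4): d=(-1,-12) top-left  bias=+0
  edge (1, 4)→(8, 5): d=(7,1) right/bottom  bias=-1
  edge (8, 5)→(2, 16): d=(-6,11) right/bottom  bias=-1
    (1,2)@(3, 5): e=[23,5,55] → █
    (2,2)@(5, 5): e=[47,3,33] → █
    (3,2)@(7, 5): e=[71,1,11] → █
    (4,2)@(9, 5): e=[95,-1,-11] → ·
    (1,3)@(3, 7): e=[21,19,43] → █
    (3,3)@(7, 7): e=[69,15,-1] → ·
    (1,4)@(3, 9): e=[19,33,31] → █
    (3,4)@(7, 9): e=[67,29,-13] → ·
    (1,5)@(3, 11): e=[17,47,19] → █
    (2,5)@(5, 11): e=[41,45,-3] → ·
    (1,6)@(3, 13): e=[15,61,7] → █
    (2,6)@(5, 13): e=[39,59,-15] → ·
  covered (9 px):
    · · · · · · · · · ·
    · · · · · · · · · ·
    · █ █ █ · · · · · ·
    · █ █ · · · · · · ·
    · █ █ · · · · · · ·
    · █ · · · · · · · ·
    · █ · · · · · · · ·
    · · · · · · · · · ·
    · · · · · · · · · ·
    · · · · · · · · · ·

Z-buffer (winner per pixel, '.' = empty):
  . . . . . . . . . .
  . . . . . . . . . .
  . 1 1 1 . . . . . .
  . 1 1 0 . . . . . .
  . 1 1 0 . . . . . .
  . 1 0 0 . . . . . .
  . 1 0 0 . . . . . .
  . 0 0 0 . . . . . .
  . . . . . . . . . .
  . . . . . . . . . .

Answer: -1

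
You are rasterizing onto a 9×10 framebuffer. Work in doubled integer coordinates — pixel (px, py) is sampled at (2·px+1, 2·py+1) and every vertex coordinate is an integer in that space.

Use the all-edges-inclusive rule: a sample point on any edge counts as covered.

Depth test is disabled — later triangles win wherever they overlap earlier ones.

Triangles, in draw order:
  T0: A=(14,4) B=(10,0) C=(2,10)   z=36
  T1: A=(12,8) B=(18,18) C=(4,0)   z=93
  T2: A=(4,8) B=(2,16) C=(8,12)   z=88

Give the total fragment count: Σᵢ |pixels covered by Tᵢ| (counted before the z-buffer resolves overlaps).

T0:
  2·area = 72  (B↔C swapped to make it positive)
  edge (14, 4)→(2, 10): d=(-12,6) inclusive
  edge (2, 10)→(10, 0): d=(8,-10) inclusive
  edge (10, 0)→(14, 4): d=(4,4) inclusive
    (5,0)@(11, 1): e=[54,18,0] → █  [on edge]
    (6,0)@(13, 1): e=[42,38,-8] → ·
    (4,1)@(9, 3): e=[42,14,16] → █
    (6,1)@(13, 3): e=[18,54,0] → █  [on edge]
    (7,1)@(15, 3): e=[6,74,-8] → ·
    (3,2)@(7, 5): e=[30,10,32] → █
    (6,2)@(13, 5): e=[-6,70,8] → ·
    (7,2)@(15, 5): e=[-18,90,0] → ·  [on edge]
    (2,3)@(5, 7): e=[18,6,48] → █
    (4,3)@(9, 7): e=[-6,46,32] → ·
    (5,3)@(11, 7): e=[-18,66,24] → ·
    (8,3)@(17, 7): e=[-54,126,0] → ·  [on edge]
  covered (10 px):
    · · · · · █ · · ·
    · · · · █ █ █ · ·
    · · · █ █ █ · · ·
    · · █ █ · · · · ·
    · █ · · · · · · ·
    · · · · · · · · ·
    · · · · · · · · ·
    · · · · · · · · ·
    · · · · · · · · ·
    · · · · · · · · ·
T1:
  2·area = 32
  edge (12, 8)→(18, 18): d=(6,10) inclusive
  edge (18, 18)→(4, 0): d=(-14,-18) inclusive
  edge (4, 0)→(12, 8): d=(8,8) inclusive
    (2,0)@(5, 1): e=[28,4,0] → █  [on edge]
    (3,0)@(7, 1): e=[8,40,-16] → ·
    (2,1)@(5, 3): e=[40,-24,16] → ·
    (3,1)@(7, 3): e=[20,12,0] → █  [on edge]
    (4,1)@(9, 3): e=[0,48,-16] → ·  [on edge]
    (3,2)@(7, 5): e=[32,-16,16] → ·
    (4,2)@(9, 5): e=[12,20,0] → █  [on edge]
    (5,2)@(11, 5): e=[-8,56,-16] → ·
    (4,3)@(9, 7): e=[24,-8,16] → ·
    (5,3)@(11, 7): e=[4,28,0] → █  [on edge]
    (6,3)@(13, 7): e=[-16,64,-16] → ·
    (5,4)@(11, 9): e=[16,0,16] → █  [on edge]
    (6,4)@(13, 9): e=[-4,36,0] → ·  [on edge]
    (7,5)@(15, 11): e=[-12,44,0] → ·  [on edge]
    (7,6)@(15, 13): e=[0,16,16] → █  [on edge]
    (8,6)@(17, 13): e=[-20,52,0] → ·  [on edge]
  covered (7 px):
    · · █ · · · · · ·
    · · · █ · · · · ·
    · · · · █ · · · ·
    · · · · · █ · · ·
    · · · · · █ · · ·
    · · · · · · █ · ·
    · · · · · · · █ ·
    · · · · · · · · ·
    · · · · · · · · ·
    · · · · · · · · ·
T2:
  2·area = 40  (B↔C swapped to make it positive)
  edge (4, 8)→(8, 12): d=(4,4) inclusive
  edge (8, 12)→(2, 16): d=(-6,4) inclusive
  edge (2, 16)→(4, 8): d=(2,-8) inclusive
    (0,2)@(1, 5): e=[0,70,-30] → ·  [on edge]
    (1,3)@(3, 7): e=[0,50,-10] → ·  [on edge]
    (2,4)@(5, 9): e=[0,30,10] → █  [on edge]
    (3,4)@(7, 9): e=[-8,22,26] → ·
    (2,5)@(5, 11): e=[8,18,14] → █
    (3,5)@(7, 11): e=[0,10,30] → █  [on edge]
    (4,5)@(9, 11): e=[-8,2,46] → ·
    (1,6)@(3, 13): e=[24,14,2] → █
    (3,6)@(7, 13): e=[8,-2,34] → ·
    (4,6)@(9, 13): e=[0,-10,50] → ·  [on edge]
    (1,7)@(3, 15): e=[32,2,6] → █
    (2,7)@(5, 15): e=[24,-6,22] → ·
    (5,7)@(11, 15): e=[0,-30,70] → ·  [on edge]
    (6,8)@(13, 17): e=[0,-50,90] → ·  [on edge]
    (7,9)@(15, 19): e=[0,-70,110] → ·  [on edge]
  covered (6 px):
    · · · · · · · · ·
    · · · · · · · · ·
    · · · · · · · · ·
    · · · · · · · · ·
    · · █ · · · · · ·
    · · █ █ · · · · ·
    · █ █ · · · · · ·
    · █ · · · · · · ·
    · · · · · · · · ·
    · · · · · · · · ·

Result: 23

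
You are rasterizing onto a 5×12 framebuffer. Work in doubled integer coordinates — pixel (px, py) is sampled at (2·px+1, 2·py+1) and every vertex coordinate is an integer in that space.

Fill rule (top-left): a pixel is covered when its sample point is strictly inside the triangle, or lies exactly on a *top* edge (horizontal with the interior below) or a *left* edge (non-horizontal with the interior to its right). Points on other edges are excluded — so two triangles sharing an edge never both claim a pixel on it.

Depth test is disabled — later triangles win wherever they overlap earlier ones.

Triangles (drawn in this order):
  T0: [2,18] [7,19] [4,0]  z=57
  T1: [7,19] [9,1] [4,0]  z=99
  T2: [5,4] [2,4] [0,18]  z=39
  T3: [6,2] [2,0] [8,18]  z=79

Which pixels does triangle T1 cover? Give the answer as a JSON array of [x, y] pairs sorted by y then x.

T0:
  2·area = 92  (B↔C swapped to make it positive)
  edge (2, 18)→(4, 0): d=(2,-18) top-left  bias=+0
  edge (4, 0)→(7, 19): d=(3,19) right/bottom  bias=-1
  edge (7, 19)→(2, 18): d=(-5,-1) top-left  bias=+0
    (2,3)@(5, 7): e=[32,2,58] → X
    (3,3)@(7, 7): e=[68,-36,60] → .
    (1,4)@(3, 9): e=[0,46,46] → X  [on edge]
    (3,4)@(7, 9): e=[72,-30,50] → .
    (1,5)@(3, 11): e=[4,52,36] → X
    (3,5)@(7, 11): e=[76,-24,40] → .
    (1,6)@(3, 13): e=[8,58,26] → X
    (3,6)@(7, 13): e=[80,-18,30] → .
    (1,7)@(3, 15): e=[12,64,16] → X
    (3,7)@(7, 15): e=[84,-12,20] → .
    (1,8)@(3, 17): e=[16,70,6] → X
    (3,8)@(7, 17): e=[88,-6,10] → .
    (3,9)@(7, 19): e=[92,0,0] → .  [on edge]
  covered (11 px):
    . . . . .
    . . . . .
    . . . . .
    . . X . .
    . X X . .
    . X X . .
    . X X . .
    . X X . .
    . X X . .
    . . . . .
    . . . . .
    . . . . .
T1:
  2·area = 92  (B↔C swapped to make it positive)
  edge (7, 19)→(4, 0): d=(-3,-19) top-left  bias=+0
  edge (4, 0)→(9, 1): d=(5,1) right/bottom  bias=-1
  edge (9, 1)→(7, 19): d=(-2,18) right/bottom  bias=-1
    (2,0)@(5, 1): e=[16,4,72] → X
    (3,0)@(7, 1): e=[54,2,36] → X
    (4,0)@(9, 1): e=[92,0,0] → .  [on edge]
    (2,1)@(5, 3): e=[10,14,68] → X
    (4,1)@(9, 3): e=[86,10,-4] → .
    (2,2)@(5, 5): e=[4,24,64] → X
    (4,2)@(9, 5): e=[80,20,-8] → .
    (2,3)@(5, 7): e=[-2,34,60] → .
    (3,3)@(7, 7): e=[36,32,24] → X
    (4,3)@(9, 7): e=[74,30,-12] → .
    (3,4)@(7, 9): e=[30,42,20] → X
    (4,4)@(9, 9): e=[68,40,-16] → .
    (3,9)@(7, 19): e=[0,92,0] → .  [on edge]
  covered (12 px):
    . . X X .
    . . X X .
    . . X X .
    . . . X .
    . . . X .
    . . . X .
    . . . X .
    . . . X .
    . . . X .
    . . . . .
    . . . . .
    . . . . .
T2:
  2·area = 42  (B↔C swapped to make it positive)
  edge (5, 4)→(0, 18): d=(-5,14) right/bottom  bias=-1
  edge (0, 18)→(2, 4): d=(2,-14) top-left  bias=+0
  edge (2, 4)→(5, 4): d=(3,0) top-left  bias=+0
    (1,2)@(3, 5): e=[23,16,3] → X
    (2,2)@(5, 5): e=[-5,44,3] → .
    (1,3)@(3, 7): e=[13,20,9] → X
    (2,3)@(5, 7): e=[-15,48,9] → .
    (1,4)@(3, 9): e=[3,24,15] → X
    (2,4)@(5, 9): e=[-25,52,15] → .
    (0,5)@(1, 11): e=[21,0,21] → X  [on edge]
    (1,5)@(3, 11): e=[-7,28,21] → .
    (0,6)@(1, 13): e=[11,4,27] → X
    (1,6)@(3, 13): e=[-17,32,27] → .
    (0,7)@(1, 15): e=[1,8,33] → X
    (1,7)@(3, 15): e=[-27,36,33] → .
  covered (6 px):
    . . . . .
    . . . . .
    . X . . .
    . X . . .
    . X . . .
    X . . . .
    X . . . .
    X . . . .
    . . . . .
    . . . . .
    . . . . .
    . . . . .
T3:
  2·area = 60  (B↔C swapped to make it positive)
  edge (6, 2)→(8, 18): d=(2,16) right/bottom  bias=-1
  edge (8, 18)→(2, 0): d=(-6,-18) top-left  bias=+0
  edge (2, 0)→(6, 2): d=(4,2) right/bottom  bias=-1
    (1,0)@(3, 1): e=[46,12,2] → X
    (2,0)@(5, 1): e=[14,48,-2] → .
    (1,1)@(3, 3): e=[50,0,10] → X  [on edge]
    (2,1)@(5, 3): e=[18,36,6] → X
    (3,1)@(7, 3): e=[-14,72,2] → .
    (1,2)@(3, 5): e=[54,-12,18] → .
    (2,2)@(5, 5): e=[22,24,14] → X
    (3,2)@(7, 5): e=[-10,60,10] → .
    (2,3)@(5, 7): e=[26,12,22] → X
    (3,3)@(7, 7): e=[-6,48,18] → .
    (2,4)@(5, 9): e=[30,0,30] → X  [on edge]
    (3,4)@(7, 9): e=[-2,36,26] → .
    (3,7)@(7, 15): e=[10,0,50] → X  [on edge]
    (4,10)@(9, 21): e=[-10,0,70] → .  [on edge]
  covered (9 px):
    . X . . .
    . X X . .
    . . X . .
    . . X . .
    . . X . .
    . . . X .
    . . . X .
    . . . X .
    . . . . .
    . . . . .
    . . . . .
    . . . . .

Result: [[2,0],[3,0],[2,1],[3,1],[2,2],[3,2],[3,3],[3,4],[3,5],[3,6],[3,7],[3,8]]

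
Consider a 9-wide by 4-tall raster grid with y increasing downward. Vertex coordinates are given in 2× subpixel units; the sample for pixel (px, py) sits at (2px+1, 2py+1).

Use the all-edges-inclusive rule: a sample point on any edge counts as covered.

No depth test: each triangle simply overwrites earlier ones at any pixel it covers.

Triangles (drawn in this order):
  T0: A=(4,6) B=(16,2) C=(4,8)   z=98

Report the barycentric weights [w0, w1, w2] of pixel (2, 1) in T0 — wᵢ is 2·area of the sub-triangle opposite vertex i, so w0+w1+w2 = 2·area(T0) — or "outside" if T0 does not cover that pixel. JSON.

T0:
  2·area = 24
  edge (4, 6)→(16, 2): d=(12,-4) inclusive
  edge (16, 2)→(4, 8): d=(-12,6) inclusive
  edge (4, 8)→(4, 6): d=(0,-2) inclusive
    (6,1)@(13, 3): e=[0,6,18] → #  [on edge]
    (7,1)@(15, 3): e=[8,-6,22] → ·
    (3,2)@(7, 5): e=[0,18,6] → #  [on edge]
    (4,2)@(9, 5): e=[8,6,10] → #
    (5,2)@(11, 5): e=[16,-6,14] → ·
    (6,2)@(13, 5): e=[24,-18,18] → ·
    (0,3)@(1, 7): e=[0,30,-6] → ·  [on edge]
    (2,3)@(5, 7): e=[16,6,2] → #
    (3,3)@(7, 7): e=[24,-6,6] → ·
    (4,3)@(9, 7): e=[32,-18,10] → ·
  covered (4 px):
    · · · · · · · · ·
    · · · · · · # · ·
    · · · # # · · · ·
    · · # · · · · · ·

Final: "outside"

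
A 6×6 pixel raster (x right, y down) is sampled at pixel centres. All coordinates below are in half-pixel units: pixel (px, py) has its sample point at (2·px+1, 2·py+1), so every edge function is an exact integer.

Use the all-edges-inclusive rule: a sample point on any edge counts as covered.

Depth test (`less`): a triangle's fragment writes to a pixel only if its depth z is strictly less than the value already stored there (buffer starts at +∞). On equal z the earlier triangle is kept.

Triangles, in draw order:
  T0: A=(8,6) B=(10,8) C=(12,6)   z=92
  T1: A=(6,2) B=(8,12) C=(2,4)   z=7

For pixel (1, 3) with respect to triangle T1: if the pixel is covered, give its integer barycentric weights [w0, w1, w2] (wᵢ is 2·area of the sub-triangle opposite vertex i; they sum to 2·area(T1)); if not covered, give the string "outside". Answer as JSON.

T0:
  2·area = 8  (B↔C swapped to make it positive)
  edge (8, 6)→(12, 6): d=(4,0) inclusive
  edge (12, 6)→(10, 8): d=(-2,2) inclusive
  edge (10, 8)→(8, 6): d=(-2,-2) inclusive
    (1,0)@(3, 1): e=[-20,28,0] → .  [on edge]
    (2,1)@(5, 3): e=[-12,20,0] → .  [on edge]
    (3,2)@(7, 5): e=[-4,12,0] → .  [on edge]
    (4,3)@(9, 7): e=[4,4,0] → X  [on edge]
    (5,3)@(11, 7): e=[4,0,4] → X  [on edge]
    (4,4)@(9, 9): e=[12,0,-4] → .  [on edge]
    (5,4)@(11, 9): e=[12,-4,0] → .  [on edge]
    (3,5)@(7, 11): e=[20,0,-12] → .  [on edge]
  covered (2 px):
    . . . . . .
    . . . . . .
    . . . . . .
    . . . . X X
    . . . . . .
    . . . . . .
T1:
  2·area = 44
  edge (6, 2)→(8, 12): d=(2,10) inclusive
  edge (8, 12)→(2, 4): d=(-6,-8) inclusive
  edge (2, 4)→(6, 2): d=(4,-2) inclusive
    (2,1)@(5, 3): e=[12,30,2] → X
    (3,1)@(7, 3): e=[-8,46,6] → .
    (1,2)@(3, 5): e=[36,2,6] → X
    (3,2)@(7, 5): e=[-4,34,14] → .
    (1,3)@(3, 7): e=[40,-10,14] → .
    (2,3)@(5, 7): e=[20,6,18] → X
    (3,3)@(7, 7): e=[0,22,22] → X  [on edge]
    (4,3)@(9, 7): e=[-20,38,26] → .
    (2,4)@(5, 9): e=[24,-6,26] → .
    (3,4)@(7, 9): e=[4,10,30] → X
    (4,4)@(9, 9): e=[-16,26,34] → .
    (3,5)@(7, 11): e=[8,-2,38] → .
  covered (6 px):
    . . . . . .
    . . X . . .
    . X X . . .
    . . X X . .
    . . . X . .
    . . . . . .

Answer: "outside"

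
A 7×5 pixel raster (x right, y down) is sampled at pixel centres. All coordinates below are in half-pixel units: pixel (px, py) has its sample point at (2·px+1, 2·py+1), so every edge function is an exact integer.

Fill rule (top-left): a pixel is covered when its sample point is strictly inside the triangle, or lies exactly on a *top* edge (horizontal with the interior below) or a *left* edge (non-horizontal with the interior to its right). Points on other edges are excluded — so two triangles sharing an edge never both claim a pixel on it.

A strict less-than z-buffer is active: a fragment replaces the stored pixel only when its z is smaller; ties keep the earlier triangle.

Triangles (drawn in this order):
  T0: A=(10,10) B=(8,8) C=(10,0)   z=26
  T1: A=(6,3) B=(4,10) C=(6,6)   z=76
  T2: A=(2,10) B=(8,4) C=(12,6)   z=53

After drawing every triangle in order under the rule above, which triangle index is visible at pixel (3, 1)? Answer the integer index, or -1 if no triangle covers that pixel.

T0:
  2·area = 20
  edge (10, 10)→(8, 8): d=(-2,-2) top-left  bias=+0
  edge (8, 8)→(10, 0): d=(2,-8) top-left  bias=+0
  edge (10, 0)→(10, 10): d=(0,10) right/bottom  bias=-1
    (0,0)@(1, 1): e=[0,-70,90] → .  [on edge]
    (1,1)@(3, 3): e=[0,-50,70] → .  [on edge]
    (2,2)@(5, 5): e=[0,-30,50] → .  [on edge]
    (4,2)@(9, 5): e=[8,2,10] → X
    (5,2)@(11, 5): e=[12,18,-10] → .
    (3,3)@(7, 7): e=[0,-10,30] → .  [on edge]
    (4,3)@(9, 7): e=[4,6,10] → X
    (5,3)@(11, 7): e=[8,22,-10] → .
    (4,4)@(9, 9): e=[0,10,10] → X  [on edge]
    (5,4)@(11, 9): e=[4,26,-10] → .
  covered (3 px):
    . . . . . . .
    . . . . . . .
    . . . . X . .
    . . . . X . .
    . . . . X . .
T1:
  2·area = 6  (B↔C swapped to make it positive)
  edge (6, 3)→(6, 6): d=(0,3) right/bottom  bias=-1
  edge (6, 6)→(4, 10): d=(-2,4) right/bottom  bias=-1
  edge (4, 10)→(6, 3): d=(2,-7) top-left  bias=+0
    (2,3)@(5, 7): e=[3,2,1] → X
    (3,3)@(7, 7): e=[-3,-6,15] → .
    (2,4)@(5, 9): e=[3,-2,5] → .
  covered (1 px):
    . . . . . . .
    . . . . . . .
    . . . . . . .
    . . X . . . .
    . . . . . . .
T2:
  2·area = 36
  edge (2, 10)→(8, 4): d=(6,-6) top-left  bias=+0
  edge (8, 4)→(12, 6): d=(4,2) right/bottom  bias=-1
  edge (12, 6)→(2, 10): d=(-10,4) right/bottom  bias=-1
    (5,0)@(11, 1): e=[0,-18,54] → .  [on edge]
    (4,1)@(9, 3): e=[0,-6,42] → .  [on edge]
    (3,2)@(7, 5): e=[0,6,30] → X  [on edge]
    (4,2)@(9, 5): e=[12,2,22] → X
    (5,2)@(11, 5): e=[24,-2,14] → .
    (2,3)@(5, 7): e=[0,18,18] → X  [on edge]
    (5,3)@(11, 7): e=[36,6,-6] → .
    (1,4)@(3, 9): e=[0,30,6] → X  [on edge]
    (2,4)@(5, 9): e=[12,26,-2] → .
    (3,4)@(7, 9): e=[24,22,-10] → .
    (4,4)@(9, 9): e=[36,18,-18] → .
  covered (6 px):
    . . . . . . .
    . . . . . . .
    . . . X X . .
    . . X X X . .
    . X . . . . .

Z-buffer (winner per pixel, '.' = empty):
  . . . . . . .
  . . . . . . .
  . . . 2 0 . .
  . . 2 2 0 . .
  . 2 . . 0 . .

Result: -1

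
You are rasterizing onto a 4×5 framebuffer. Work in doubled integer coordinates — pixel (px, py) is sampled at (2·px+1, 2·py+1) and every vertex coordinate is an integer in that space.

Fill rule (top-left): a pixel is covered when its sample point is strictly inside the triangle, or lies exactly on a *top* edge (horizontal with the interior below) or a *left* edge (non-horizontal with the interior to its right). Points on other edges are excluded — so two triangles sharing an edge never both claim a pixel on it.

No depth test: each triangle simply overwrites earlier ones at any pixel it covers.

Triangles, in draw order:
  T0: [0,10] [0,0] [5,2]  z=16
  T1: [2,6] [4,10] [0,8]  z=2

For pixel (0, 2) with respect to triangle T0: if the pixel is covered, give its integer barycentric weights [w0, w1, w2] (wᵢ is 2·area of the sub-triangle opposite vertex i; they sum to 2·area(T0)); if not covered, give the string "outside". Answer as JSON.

T0:
  2·area = 50
  edge (0, 10)→(0, 0): d=(0,-10) top-left  bias=+0
  edge (0, 0)→(5, 2): d=(5,2) right/bottom  bias=-1
  edge (5, 2)→(0, 10): d=(-5,8) right/bottom  bias=-1
    (0,0)@(1, 1): e=[10,3,37] → █
    (1,0)@(3, 1): e=[30,-1,21] → ·
    (0,1)@(1, 3): e=[10,13,27] → █
    (1,1)@(3, 3): e=[30,9,11] → █
    (2,1)@(5, 3): e=[50,5,-5] → ·
    (0,2)@(1, 5): e=[10,23,17] → █
    (2,2)@(5, 5): e=[50,15,-15] → ·
    (0,3)@(1, 7): e=[10,33,7] → █
    (1,3)@(3, 7): e=[30,29,-9] → ·
    (0,4)@(1, 9): e=[10,43,-3] → ·
  covered (6 px):
    █ · · ·
    █ █ · ·
    █ █ · ·
    █ · · ·
    · · · ·
T1:
  2·area = 12
  edge (2, 6)→(4, 10): d=(2,4) right/bottom  bias=-1
  edge (4, 10)→(0, 8): d=(-4,-2) top-left  bias=+0
  edge (0, 8)→(2, 6): d=(2,-2) top-left  bias=+0
    (3,0)@(7, 1): e=[-30,42,0] → ·  [on edge]
    (2,1)@(5, 3): e=[-18,30,0] → ·  [on edge]
    (1,2)@(3, 5): e=[-6,18,0] → ·  [on edge]
    (0,3)@(1, 7): e=[6,6,0] → █  [on edge]
    (1,3)@(3, 7): e=[-2,10,4] → ·
    (0,4)@(1, 9): e=[10,-2,4] → ·
    (1,4)@(3, 9): e=[2,2,8] → █
    (2,4)@(5, 9): e=[-6,6,12] → ·
  covered (2 px):
    · · · ·
    · · · ·
    · · · ·
    █ · · ·
    · █ · ·

Result: [23,17,10]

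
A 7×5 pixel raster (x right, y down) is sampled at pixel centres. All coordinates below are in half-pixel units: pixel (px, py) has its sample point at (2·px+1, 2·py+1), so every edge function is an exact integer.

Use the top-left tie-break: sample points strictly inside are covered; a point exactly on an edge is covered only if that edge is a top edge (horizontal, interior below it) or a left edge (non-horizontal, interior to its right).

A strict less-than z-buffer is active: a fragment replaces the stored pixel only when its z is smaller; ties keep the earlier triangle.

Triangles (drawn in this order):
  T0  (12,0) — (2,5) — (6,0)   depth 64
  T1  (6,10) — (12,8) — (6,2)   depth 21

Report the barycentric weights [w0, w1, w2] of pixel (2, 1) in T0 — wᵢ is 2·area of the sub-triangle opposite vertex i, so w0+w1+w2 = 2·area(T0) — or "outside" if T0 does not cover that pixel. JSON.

T0:
  2·area = 30
  edge (12, 0)→(2, 5): d=(-10,5) right/bottom  bias=-1
  edge (2, 5)→(6, 0): d=(4,-5) top-left  bias=+0
  edge (6, 0)→(12, 0): d=(6,0) top-left  bias=+0
    (3,0)@(7, 1): e=[15,9,6] → #
    (4,0)@(9, 1): e=[5,19,6] → #
    (5,0)@(11, 1): e=[-5,29,6] → ·
    (2,1)@(5, 3): e=[5,7,18] → #
    (3,1)@(7, 3): e=[-5,17,18] → ·
    (4,1)@(9, 3): e=[-15,27,18] → ·
    (2,2)@(5, 5): e=[-15,15,30] → ·
  covered (3 px):
    · · · # # · ·
    · · # · · · ·
    · · · · · · ·
    · · · · · · ·
    · · · · · · ·
T1:
  2·area = 48  (B↔C swapped to make it positive)
  edge (6, 10)→(6, 2): d=(0,-8) top-left  bias=+0
  edge (6, 2)→(12, 8): d=(6,6) right/bottom  bias=-1
  edge (12, 8)→(6, 10): d=(-6,2) right/bottom  bias=-1
    (2,0)@(5, 1): e=[-8,0,56] → ·  [on edge]
    (3,1)@(7, 3): e=[8,0,40] → ·  [on edge]
    (3,2)@(7, 5): e=[8,12,28] → #
    (4,2)@(9, 5): e=[24,0,24] → ·  [on edge]
    (3,3)@(7, 7): e=[8,24,16] → #
    (4,3)@(9, 7): e=[24,12,12] → #
    (5,3)@(11, 7): e=[40,0,8] → ·  [on edge]
    (3,4)@(7, 9): e=[8,36,4] → #
    (4,4)@(9, 9): e=[24,24,0] → ·  [on edge]
    (6,4)@(13, 9): e=[56,0,-8] → ·  [on edge]
  covered (4 px):
    · · · · · · ·
    · · · · · · ·
    · · · # · · ·
    · · · # # · ·
    · · · # · · ·

Answer: [7,18,5]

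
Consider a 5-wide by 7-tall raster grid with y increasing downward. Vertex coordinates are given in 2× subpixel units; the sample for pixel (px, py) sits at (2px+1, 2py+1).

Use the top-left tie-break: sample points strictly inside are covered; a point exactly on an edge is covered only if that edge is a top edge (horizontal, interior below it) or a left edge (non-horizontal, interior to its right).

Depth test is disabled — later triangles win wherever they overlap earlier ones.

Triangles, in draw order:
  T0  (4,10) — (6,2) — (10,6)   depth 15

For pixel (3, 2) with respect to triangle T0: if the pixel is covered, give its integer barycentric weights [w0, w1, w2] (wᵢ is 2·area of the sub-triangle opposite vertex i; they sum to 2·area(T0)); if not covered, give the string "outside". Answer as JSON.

T0:
  2·area = 40
  edge (4, 10)→(6, 2): d=(2,-8) top-left  bias=+0
  edge (6, 2)→(10, 6): d=(4,4) right/bottom  bias=-1
  edge (10, 6)→(4, 10): d=(-6,4) right/bottom  bias=-1
    (2,0)@(5, 1): e=[-10,0,50] → .  [on edge]
    (3,1)@(7, 3): e=[10,0,30] → .  [on edge]
    (3,2)@(7, 5): e=[14,8,18] → X
    (4,2)@(9, 5): e=[30,0,10] → .  [on edge]
    (2,3)@(5, 7): e=[2,24,14] → X
    (4,3)@(9, 7): e=[34,8,-2] → .
    (2,4)@(5, 9): e=[6,32,2] → X
    (3,4)@(7, 9): e=[22,24,-6] → .
    (2,5)@(5, 11): e=[10,40,-10] → .
  covered (4 px):
    . . . . .
    . . . . .
    . . . X .
    . . X X .
    . . X . .
    . . . . .
    . . . . .

Final: [8,18,14]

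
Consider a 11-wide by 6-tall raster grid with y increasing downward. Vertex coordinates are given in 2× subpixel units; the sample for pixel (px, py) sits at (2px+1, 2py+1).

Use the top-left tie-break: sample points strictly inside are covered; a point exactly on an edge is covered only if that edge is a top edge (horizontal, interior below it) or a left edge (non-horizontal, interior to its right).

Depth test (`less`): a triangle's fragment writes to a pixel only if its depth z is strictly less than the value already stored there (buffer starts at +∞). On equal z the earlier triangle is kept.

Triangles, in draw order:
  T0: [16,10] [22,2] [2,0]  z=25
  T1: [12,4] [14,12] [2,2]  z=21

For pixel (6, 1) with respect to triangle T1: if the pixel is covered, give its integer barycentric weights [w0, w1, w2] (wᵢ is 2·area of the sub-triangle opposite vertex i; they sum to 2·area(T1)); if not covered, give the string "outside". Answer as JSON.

T0:
  2·area = 172  (B↔C swapped to make it positive)
  edge (16, 10)→(2, 0): d=(-14,-10) top-left  bias=+0
  edge (2, 0)→(22, 2): d=(20,2) right/bottom  bias=-1
  edge (22, 2)→(16, 10): d=(-6,8) right/bottom  bias=-1
    (2,0)@(5, 1): e=[16,14,142] → #
    (3,0)@(7, 1): e=[36,10,126] → #
    (4,0)@(9, 1): e=[56,6,110] → #
    (5,0)@(11, 1): e=[76,2,94] → #
    (6,0)@(13, 1): e=[96,-2,78] → ·
    (2,1)@(5, 3): e=[-12,54,130] → ·
    (3,1)@(7, 3): e=[8,50,114] → #
    (6,1)@(13, 3): e=[68,38,66] → #
    (7,1)@(15, 3): e=[88,34,50] → #
    (8,1)@(17, 3): e=[108,30,34] → #
    (9,1)@(19, 3): e=[128,26,18] → #
    (10,1)@(21, 3): e=[148,22,2] → #
    (4,2)@(9, 5): e=[0,86,86] → #  [on edge]
  covered (22 px):
    · · # # # # · · · · ·
    · · · # # # # # # # #
    · · · · # # # # # # ·
    · · · · · · # # # · ·
    · · · · · · · # · · ·
    · · · · · · · · · · ·
T1:
  2·area = 76
  edge (12, 4)→(14, 12): d=(2,8) right/bottom  bias=-1
  edge (14, 12)→(2, 2): d=(-12,-10) top-left  bias=+0
  edge (2, 2)→(12, 4): d=(10,2) right/bottom  bias=-1
    (2,1)@(5, 3): e=[54,18,4] → #
    (3,1)@(7, 3): e=[38,38,0] → ·  [on edge]
    (2,2)@(5, 5): e=[58,-6,24] → ·
    (3,2)@(7, 5): e=[42,14,20] → #
    (4,2)@(9, 5): e=[26,34,16] → #
    (5,2)@(11, 5): e=[10,54,12] → #
    (6,2)@(13, 5): e=[-6,74,8] → ·
    (8,2)@(17, 5): e=[-38,114,0] → ·  [on edge]
    (3,3)@(7, 7): e=[46,-10,40] → ·
    (4,3)@(9, 7): e=[30,10,36] → #
    (6,3)@(13, 7): e=[-2,50,28] → ·
    (4,4)@(9, 9): e=[34,-14,56] → ·
  covered (9 px):
    · · · · · · · · · · ·
    · · # · · · · · · · ·
    · · · # # # · · · · ·
    · · · · # # · · · · ·
    · · · · · # # · · · ·
    · · · · · · # · · · ·

Result: "outside"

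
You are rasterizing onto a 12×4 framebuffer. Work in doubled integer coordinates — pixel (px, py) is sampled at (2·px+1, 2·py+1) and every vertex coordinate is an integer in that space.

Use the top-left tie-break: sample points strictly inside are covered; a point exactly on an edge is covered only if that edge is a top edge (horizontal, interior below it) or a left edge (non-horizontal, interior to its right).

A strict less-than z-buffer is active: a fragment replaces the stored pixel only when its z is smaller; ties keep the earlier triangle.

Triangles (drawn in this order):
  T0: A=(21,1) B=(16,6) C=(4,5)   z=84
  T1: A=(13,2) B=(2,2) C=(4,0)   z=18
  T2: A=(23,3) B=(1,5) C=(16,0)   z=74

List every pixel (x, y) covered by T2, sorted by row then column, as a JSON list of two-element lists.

T0:
  2·area = 65
  edge (21, 1)→(16, 6): d=(-5,5) right/bottom  bias=-1
  edge (16, 6)→(4, 5): d=(-12,-1) top-left  bias=+0
  edge (4, 5)→(21, 1): d=(17,-4) top-left  bias=+0
    (10,0)@(21, 1): e=[0,65,0] → ·  [on edge]
    (6,1)@(13, 3): e=[30,33,2] → █
    (7,1)@(15, 3): e=[20,35,10] → █
    (8,1)@(17, 3): e=[10,37,18] → █
    (9,1)@(19, 3): e=[0,39,26] → ·  [on edge]
    (2,2)@(5, 5): e=[60,1,4] → █
    (3,2)@(7, 5): e=[50,3,12] → █
    (4,2)@(9, 5): e=[40,5,20] → █
    (5,2)@(11, 5): e=[30,7,28] → █
    (8,2)@(17, 5): e=[0,13,52] → ·  [on edge]
    (2,3)@(5, 7): e=[50,-23,38] → ·
    (3,3)@(7, 7): e=[40,-21,46] → ·
    (7,3)@(15, 7): e=[0,-13,78] → ·  [on edge]
  covered (9 px):
    · · · · · · · · · · · ·
    · · · · · · █ █ █ · · ·
    · · █ █ █ █ █ █ · · · ·
    · · · · · · · · · · · ·
T1:
  2·area = 22
  edge (13, 2)→(2, 2): d=(-11,0) right/bottom  bias=-1
  edge (2, 2)→(4, 0): d=(2,-2) top-left  bias=+0
  edge (4, 0)→(13, 2): d=(9,2) right/bottom  bias=-1
    (1,0)@(3, 1): e=[11,0,11] → █  [on edge]
    (2,0)@(5, 1): e=[11,4,7] → █
    (3,0)@(7, 1): e=[11,8,3] → █
    (4,0)@(9, 1): e=[11,12,-1] → ·
    (0,1)@(1, 3): e=[-11,0,33] → ·  [on edge]
    (1,1)@(3, 3): e=[-11,4,29] → ·
    (2,1)@(5, 3): e=[-11,8,25] → ·
    (3,1)@(7, 3): e=[-11,12,21] → ·
  covered (3 px):
    · █ █ █ · · · · · · · ·
    · · · · · · · · · · · ·
    · · · · · · · · · · · ·
    · · · · · · · · · · · ·
T2:
  2·area = 80
  edge (23, 3)→(1, 5): d=(-22,2) right/bottom  bias=-1
  edge (1, 5)→(16, 0): d=(15,-5) top-left  bias=+0
  edge (16, 0)→(23, 3): d=(7,3) right/bottom  bias=-1
    (6,0)@(13, 1): e=[64,0,16] → █  [on edge]
    (7,0)@(15, 1): e=[60,10,10] → █
    (8,0)@(17, 1): e=[56,20,4] → █
    (9,0)@(19, 1): e=[52,30,-2] → ·
    (3,1)@(7, 3): e=[32,0,48] → █  [on edge]
    (4,1)@(9, 3): e=[28,10,42] → █
    (5,1)@(11, 3): e=[24,20,36] → █
    (9,1)@(19, 3): e=[8,60,12] → █
    (10,1)@(21, 3): e=[4,70,6] → █
    (11,1)@(23, 3): e=[0,80,0] → ·  [on edge]
    (0,2)@(1, 5): e=[0,0,80] → ·  [on edge]
    (3,2)@(7, 5): e=[-12,30,62] → ·
  covered (11 px):
    · · · · · · █ █ █ · · ·
    · · · █ █ █ █ █ █ █ █ ·
    · · · · · · · · · · · ·
    · · · · · · · · · · · ·

Answer: [[6,0],[7,0],[8,0],[3,1],[4,1],[5,1],[6,1],[7,1],[8,1],[9,1],[10,1]]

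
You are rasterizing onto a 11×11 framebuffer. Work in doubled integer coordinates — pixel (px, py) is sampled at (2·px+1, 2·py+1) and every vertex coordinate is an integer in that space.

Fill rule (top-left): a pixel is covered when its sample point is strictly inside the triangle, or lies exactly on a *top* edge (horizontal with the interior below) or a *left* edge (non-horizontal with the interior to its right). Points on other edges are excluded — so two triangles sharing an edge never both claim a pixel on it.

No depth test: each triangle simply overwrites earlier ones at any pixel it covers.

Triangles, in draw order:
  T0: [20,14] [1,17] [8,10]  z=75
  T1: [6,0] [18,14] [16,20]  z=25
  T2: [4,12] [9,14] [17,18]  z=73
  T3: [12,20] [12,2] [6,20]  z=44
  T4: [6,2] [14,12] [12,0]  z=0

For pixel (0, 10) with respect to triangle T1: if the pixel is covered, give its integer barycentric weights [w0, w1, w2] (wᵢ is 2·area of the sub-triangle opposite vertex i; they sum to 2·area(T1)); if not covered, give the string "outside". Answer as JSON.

T0:
  2·area = 112
  edge (20, 14)→(1, 17): d=(-19,3) right/bottom  bias=-1
  edge (1, 17)→(8, 10): d=(7,-7) top-left  bias=+0
  edge (8, 10)→(20, 14): d=(12,4) right/bottom  bias=-1
    (8,0)@(17, 1): e=[256,0,-144] → ·  [on edge]
    (7,1)@(15, 3): e=[224,0,-112] → ·  [on edge]
    (6,2)@(13, 5): e=[192,0,-80] → ·  [on edge]
    (5,3)@(11, 7): e=[160,0,-48] → ·  [on edge]
    (2,4)@(5, 9): e=[140,-28,0] → ·  [on edge]
    (4,4)@(9, 9): e=[128,0,-16] → ·  [on edge]
    (3,5)@(7, 11): e=[96,0,16] → #  [on edge]
    (4,5)@(9, 11): e=[90,14,8] → #
    (5,5)@(11, 11): e=[84,28,0] → ·  [on edge]
    (2,6)@(5, 13): e=[64,0,48] → #  [on edge]
    (5,6)@(11, 13): e=[46,42,24] → #
    (6,6)@(13, 13): e=[40,56,16] → #
    (8,6)@(17, 13): e=[28,84,0] → ·  [on edge]
    (1,7)@(3, 15): e=[32,0,80] → #  [on edge]
    (0,8)@(1, 17): e=[0,0,112] → ·  [on edge]
  covered (14 px):
    · · · · · · · · · · ·
    · · · · · · · · · · ·
    · · · · · · · · · · ·
    · · · · · · · · · · ·
    · · · · · · · · · · ·
    · · · # # · · · · · ·
    · · # # # # # # · · ·
    · # # # # # # · · · ·
    · · · · · · · · · · ·
    · · · · · · · · · · ·
    · · · · · · · · · · ·
T1:
  2·area = 100
  edge (6, 0)→(18, 14): d=(12,14) right/bottom  bias=-1
  edge (18, 14)→(16, 20): d=(-2,6) right/bottom  bias=-1
  edge (16, 20)→(6, 0): d=(-10,-20) top-left  bias=+0
    (4,2)@(9, 5): e=[18,72,10] → #
    (5,2)@(11, 5): e=[-10,60,50] → ·
    (10,2)@(21, 5): e=[-150,0,250] → ·  [on edge]
    (4,3)@(9, 7): e=[42,68,-10] → ·
    (5,3)@(11, 7): e=[14,56,30] → #
    (6,3)@(13, 7): e=[-14,44,70] → ·
    (5,4)@(11, 9): e=[38,52,10] → #
    (6,4)@(13, 9): e=[10,40,50] → #
    (7,4)@(15, 9): e=[-18,28,90] → ·
    (5,5)@(11, 11): e=[62,48,-10] → ·
    (6,5)@(13, 11): e=[34,36,30] → #
    (7,5)@(15, 11): e=[6,24,70] → #
    (9,5)@(19, 11): e=[-50,0,150] → ·  [on edge]
    (8,8)@(17, 17): e=[50,0,50] → ·  [on edge]
  covered (12 px):
    · · · · · · · · · · ·
    · · · · · · · · · · ·
    · · · · # · · · · · ·
    · · · · · # · · · · ·
    · · · · · # # · · · ·
    · · · · · · # # · · ·
    · · · · · · # # # · ·
    · · · · · · · # # · ·
    · · · · · · · # · · ·
    · · · · · · · · · · ·
    · · · · · · · · · · ·
T2:
  2·area = 4
  edge (4, 12)→(9, 14): d=(5,2) right/bottom  bias=-1
  edge (9, 14)→(17, 18): d=(8,4) right/bottom  bias=-1
  edge (17, 18)→(4, 12): d=(-13,-6) top-left  bias=+0
    (1,5)@(3, 11): e=[-3,0,7] → ·  [on edge]
    (3,6)@(7, 13): e=[-1,0,5] → ·  [on edge]
    (5,7)@(11, 15): e=[1,0,3] → ·  [on edge]
    (7,8)@(15, 17): e=[3,0,1] → ·  [on edge]
    (9,9)@(19, 19): e=[5,0,-1] → ·  [on edge]
  covered (0 px):
    · · · · · · · · · · ·
    · · · · · · · · · · ·
    · · · · · · · · · · ·
    · · · · · · · · · · ·
    · · · · · · · · · · ·
    · · · · · · · · · · ·
    · · · · · · · · · · ·
    · · · · · · · · · · ·
    · · · · · · · · · · ·
    · · · · · · · · · · ·
    · · · · · · · · · · ·
T3:
  2·area = 108  (B↔C swapped to make it positive)
  edge (12, 20)→(6, 20): d=(-6,0) right/bottom  bias=-1
  edge (6, 20)→(12, 2): d=(6,-18) top-left  bias=+0
  edge (12, 2)→(12, 20): d=(0,18) right/bottom  bias=-1
    (5,2)@(11, 5): e=[90,0,18] → #  [on edge]
    (6,2)@(13, 5): e=[90,36,-18] → ·
    (5,3)@(11, 7): e=[78,12,18] → #
    (6,3)@(13, 7): e=[78,48,-18] → ·
    (5,4)@(11, 9): e=[66,24,18] → #
    (6,4)@(13, 9): e=[66,60,-18] → ·
    (4,5)@(9, 11): e=[54,0,54] → #  [on edge]
    (6,5)@(13, 11): e=[54,72,-18] → ·
    (4,6)@(9, 13): e=[42,12,54] → #
    (6,6)@(13, 13): e=[42,84,-18] → ·
    (4,7)@(9, 15): e=[30,24,54] → #
    (6,7)@(13, 15): e=[30,96,-18] → ·
    (3,8)@(7, 17): e=[18,0,90] → #  [on edge]
  covered (15 px):
    · · · · · · · · · · ·
    · · · · · · · · · · ·
    · · · · · # · · · · ·
    · · · · · # · · · · ·
    · · · · · # · · · · ·
    · · · · # # · · · · ·
    · · · · # # · · · · ·
    · · · · # # · · · · ·
    · · · # # # · · · · ·
    · · · # # # · · · · ·
    · · · · · · · · · · ·
T4:
  2·area = 76  (B↔C swapped to make it positive)
  edge (6, 2)→(12, 0): d=(6,-2) top-left  bias=+0
  edge (12, 0)→(14, 12): d=(2,12) right/bottom  bias=-1
  edge (14, 12)→(6, 2): d=(-8,-10) top-left  bias=+0
    (4,0)@(9, 1): e=[0,38,38] → #  [on edge]
    (5,0)@(11, 1): e=[4,14,58] → #
    (6,0)@(13, 1): e=[8,-10,78] → ·
    (1,1)@(3, 3): e=[0,114,-38] → ·  [on edge]
    (3,1)@(7, 3): e=[8,66,2] → #
    (6,1)@(13, 3): e=[20,-6,62] → ·
    (3,2)@(7, 5): e=[20,70,-14] → ·
    (4,2)@(9, 5): e=[24,46,6] → #
    (6,2)@(13, 5): e=[32,-2,46] → ·
    (4,3)@(9, 7): e=[36,50,-10] → ·
    (5,3)@(11, 7): e=[40,26,10] → #
    (6,3)@(13, 7): e=[44,2,30] → #
  covered (10 px):
    · · · · # # · · · · ·
    · · · # # # · · · · ·
    · · · · # # · · · · ·
    · · · · · # # · · · ·
    · · · · · · # · · · ·
    · · · · · · · · · · ·
    · · · · · · · · · · ·
    · · · · · · · · · · ·
    · · · · · · · · · · ·
    · · · · · · · · · · ·
    · · · · · · · · · · ·

Answer: "outside"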